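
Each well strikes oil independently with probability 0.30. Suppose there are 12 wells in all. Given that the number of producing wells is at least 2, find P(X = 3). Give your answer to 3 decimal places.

X ~ Binomial(12, 0.30). Want P(X=3 | X≥2) = P(X=3) / P(X≥2).
P(X=3) = C(12,3)·0.30^3·0.70^9 = 0.23970
P(X≥2) = 1 − 0.01384 − 0.07118 = 0.91497
Ratio = 0.23970 / 0.91497 = 0.26197

0.262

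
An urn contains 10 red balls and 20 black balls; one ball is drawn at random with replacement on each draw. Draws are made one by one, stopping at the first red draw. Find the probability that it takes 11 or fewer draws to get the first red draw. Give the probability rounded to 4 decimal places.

Y = number of draws to the first success; geometric, p = 0.333333.
P(Y ≤ 11) = 1 − (1−p)^11 = 1 − 0.011561 = 0.988439

0.9884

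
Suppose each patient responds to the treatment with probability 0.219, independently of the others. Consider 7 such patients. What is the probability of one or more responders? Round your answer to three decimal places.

P(at least one) = 1 − P(none) = 1 − (1 − 0.219)^7
= 1 − 0.17724 = 0.82276

0.823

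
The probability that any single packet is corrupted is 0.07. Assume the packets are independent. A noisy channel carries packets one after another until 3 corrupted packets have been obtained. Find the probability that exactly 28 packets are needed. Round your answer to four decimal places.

Y = trial on which the third success occurs; negative binomial, r=3, p=0.07.
P(Y=28) = C(27,2) · p^3 · (1−p)^25
= 351 · 0.000343 · 0.16296 = 0.019619

0.0196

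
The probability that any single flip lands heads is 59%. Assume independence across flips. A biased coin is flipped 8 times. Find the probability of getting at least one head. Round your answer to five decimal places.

0.99920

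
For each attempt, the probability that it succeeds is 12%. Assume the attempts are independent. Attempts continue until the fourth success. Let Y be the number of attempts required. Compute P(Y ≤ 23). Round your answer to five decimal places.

0.29533

Finishing within 23 attempts ⇔ at least 4 successes in the first 23. With X ~ Binomial(23, 0.12), P(Y ≤ 23) = 1 − P(X ≤ 3).
  k=0: C(23,0)·0.12^0·0.88^23 = 0.0528569
  k=1: C(23,1)·0.12^1·0.88^22 = 0.1657784
  k=2: C(23,2)·0.12^2·0.88^21 = 0.2486676
  k=3: C(23,3)·0.12^3·0.88^20 = 0.2373645
1 − 0.7046673 = 0.2953327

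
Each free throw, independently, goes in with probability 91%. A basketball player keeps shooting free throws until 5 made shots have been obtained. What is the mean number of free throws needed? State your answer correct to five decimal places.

5.49451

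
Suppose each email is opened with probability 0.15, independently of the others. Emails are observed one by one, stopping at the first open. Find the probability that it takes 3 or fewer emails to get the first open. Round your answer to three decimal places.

Y = number of emails to the first success; geometric, p = 0.15.
P(Y ≤ 3) = 1 − (1−p)^3 = 1 − 0.61413 = 0.38588

0.386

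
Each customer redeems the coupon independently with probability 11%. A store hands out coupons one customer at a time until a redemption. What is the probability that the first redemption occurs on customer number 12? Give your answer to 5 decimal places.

0.03053

Geometric (trials to first success), p = 0.11.
P(Y = 12) = (1−p)^11 · p = 0.27752 · 0.11 = 0.0305269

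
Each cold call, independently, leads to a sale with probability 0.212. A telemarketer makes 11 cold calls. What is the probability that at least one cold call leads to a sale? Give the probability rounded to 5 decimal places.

0.92726

P(at least one) = 1 − P(none) = 1 − (1 − 0.212)^11
= 1 − 0.0727425 = 0.9272575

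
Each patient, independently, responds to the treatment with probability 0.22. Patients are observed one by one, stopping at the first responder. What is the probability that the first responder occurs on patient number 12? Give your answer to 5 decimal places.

Geometric (trials to first success), p = 0.22.
P(Y = 12) = (1−p)^11 · p = 0.065019 · 0.22 = 0.0143042

0.01430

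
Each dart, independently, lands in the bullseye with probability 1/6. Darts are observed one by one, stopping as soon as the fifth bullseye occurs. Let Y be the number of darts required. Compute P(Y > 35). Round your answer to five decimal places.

Needing more than 35 darts ⇔ fewer than 5 successes in the first 35. With X ~ Binomial(35, 0.166667), P(Y > 35) = P(X ≤ 4).
  k=0: C(35,0)·0.166667^0·0.833333^35 = 0.0016930
  k=1: C(35,1)·0.166667^1·0.833333^34 = 0.0118510
  k=2: C(35,2)·0.166667^2·0.833333^33 = 0.0402933
  k=3: C(35,3)·0.166667^3·0.833333^32 = 0.0886454
  k=4: C(35,4)·0.166667^4·0.833333^31 = 0.1418326
P(X ≤ 4) = 0.2843153

0.28432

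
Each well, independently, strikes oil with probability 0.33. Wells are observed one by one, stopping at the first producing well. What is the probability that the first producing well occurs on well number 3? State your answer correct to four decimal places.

Geometric (trials to first success), p = 0.33.
P(Y = 3) = (1−p)^2 · p = 0.4489 · 0.33 = 0.148137

0.1481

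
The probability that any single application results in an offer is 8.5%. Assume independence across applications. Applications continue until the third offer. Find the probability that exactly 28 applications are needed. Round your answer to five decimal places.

Y = trial on which the third success occurs; negative binomial, r=3, p=0.085.
P(Y=28) = C(27,2) · p^3 · (1−p)^25
= 351 · 0.00061412 · 0.10852 = 0.0233933

0.02339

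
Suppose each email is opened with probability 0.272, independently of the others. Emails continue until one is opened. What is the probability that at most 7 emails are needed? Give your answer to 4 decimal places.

Y = number of emails to the first success; geometric, p = 0.272.
P(Y ≤ 7) = 1 − (1−p)^7 = 1 − 0.108373 = 0.891627

0.8916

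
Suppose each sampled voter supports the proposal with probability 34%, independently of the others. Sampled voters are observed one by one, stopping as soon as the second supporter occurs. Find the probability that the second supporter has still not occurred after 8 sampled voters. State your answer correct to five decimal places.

0.18438

Needing more than 8 sampled voters ⇔ fewer than 2 successes in the first 8. With X ~ Binomial(8, 0.34), P(Y > 8) = P(X ≤ 1).
  k=0: C(8,0)·0.34^0·0.66^8 = 0.0360041
  k=1: C(8,1)·0.34^1·0.66^7 = 0.1483804
P(X ≤ 1) = 0.1843844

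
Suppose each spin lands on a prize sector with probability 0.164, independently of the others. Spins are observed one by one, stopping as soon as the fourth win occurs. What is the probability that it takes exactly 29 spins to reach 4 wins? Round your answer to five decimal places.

Y = trial on which the fourth success occurs; negative binomial, r=4, p=0.164.
P(Y=29) = C(28,3) · p^4 · (1−p)^25
= 3276 · 0.00072339 · 0.011354 = 0.0269077

0.02691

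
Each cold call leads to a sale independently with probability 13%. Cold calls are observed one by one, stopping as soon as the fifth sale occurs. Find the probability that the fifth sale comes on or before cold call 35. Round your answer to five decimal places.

Finishing within 35 cold calls ⇔ at least 5 successes in the first 35. With X ~ Binomial(35, 0.13), P(Y ≤ 35) = 1 − P(X ≤ 4).
  k=0: C(35,0)·0.13^0·0.87^35 = 0.0076414
  k=1: C(35,1)·0.13^1·0.87^34 = 0.0399637
  k=2: C(35,2)·0.13^2·0.87^33 = 0.1015171
  k=3: C(35,3)·0.13^3·0.87^32 = 0.1668614
  k=4: C(35,4)·0.13^4·0.87^31 = 0.1994665
1 − 0.5154500 = 0.4845500

0.48455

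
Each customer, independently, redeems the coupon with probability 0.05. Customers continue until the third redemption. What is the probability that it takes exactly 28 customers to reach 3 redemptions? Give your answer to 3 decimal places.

Y = trial on which the third success occurs; negative binomial, r=3, p=0.05.
P(Y=28) = C(27,2) · p^3 · (1−p)^25
= 351 · 0.000125 · 0.27739 = 0.01217

0.012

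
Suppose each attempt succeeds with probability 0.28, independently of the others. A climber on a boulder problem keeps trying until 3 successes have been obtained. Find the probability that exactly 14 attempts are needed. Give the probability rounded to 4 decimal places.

Y = trial on which the third success occurs; negative binomial, r=3, p=0.28.
P(Y=14) = C(13,2) · p^3 · (1−p)^11
= 78 · 0.021952 · 0.026956 = 0.046156

0.0462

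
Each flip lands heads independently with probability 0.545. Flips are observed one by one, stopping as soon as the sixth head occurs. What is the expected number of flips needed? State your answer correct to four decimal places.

Y = total flips until the sixth success; negative binomial with r=6, p=0.545.
E[Y] = r / p = 6 / 0.545 = 11.009174

11.0092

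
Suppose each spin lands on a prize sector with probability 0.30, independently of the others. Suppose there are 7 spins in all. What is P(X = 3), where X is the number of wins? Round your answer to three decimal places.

X ~ Binomial(n=7, p=0.30).
P(X=3) = C(7,3) · p^3 · (1−p)^4
= 35 · 0.027 · 0.2401 = 0.22689

0.227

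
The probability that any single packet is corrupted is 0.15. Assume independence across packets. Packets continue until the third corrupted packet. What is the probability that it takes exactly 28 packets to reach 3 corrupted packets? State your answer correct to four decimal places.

0.0204

Y = trial on which the third success occurs; negative binomial, r=3, p=0.15.
P(Y=28) = C(27,2) · p^3 · (1−p)^25
= 351 · 0.003375 · 0.017198 = 0.020373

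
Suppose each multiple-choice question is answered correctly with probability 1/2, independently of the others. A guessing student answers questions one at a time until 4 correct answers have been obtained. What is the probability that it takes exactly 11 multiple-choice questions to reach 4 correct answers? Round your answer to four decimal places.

0.0586

Y = trial on which the fourth success occurs; negative binomial, r=4, p=0.50.
P(Y=11) = C(10,3) · p^4 · (1−p)^7
= 120 · 0.0625 · 0.0078125 = 0.058594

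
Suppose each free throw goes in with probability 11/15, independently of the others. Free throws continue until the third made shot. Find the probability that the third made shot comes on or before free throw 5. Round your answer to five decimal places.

Finishing within 5 free throws ⇔ at least 3 successes in the first 5. With X ~ Binomial(5, 0.733333), P(Y ≤ 5) = 1 − P(X ≤ 2).
  k=0: C(5,0)·0.733333^0·0.266667^5 = 0.0013485
  k=1: C(5,1)·0.733333^1·0.266667^4 = 0.0185416
  k=2: C(5,2)·0.733333^2·0.266667^3 = 0.1019786
1 − 0.1218686 = 0.8781314

0.87813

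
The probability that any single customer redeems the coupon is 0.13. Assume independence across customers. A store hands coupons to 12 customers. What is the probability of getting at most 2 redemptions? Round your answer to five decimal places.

X ~ Binomial(12, 0.13); P(X ≤ 2) = Σ C(12,k) p^k (1−p)^(12−k) over k:
  k=0: C(12,0)·0.13^0·0.87^12 = 0.1880317
  k=1: C(12,1)·0.13^1·0.87^11 = 0.3371603
  k=2: C(12,2)·0.13^2·0.87^10 = 0.2770915
Total = 0.8022834

0.80228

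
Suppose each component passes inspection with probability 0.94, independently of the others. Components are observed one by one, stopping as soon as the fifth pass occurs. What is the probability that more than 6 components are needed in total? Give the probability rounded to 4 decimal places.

Needing more than 6 components ⇔ fewer than 5 successes in the first 6. With X ~ Binomial(6, 0.94), P(Y > 6) = P(X ≤ 4).
  k=0: C(6,0)·0.94^0·0.06^6 = 0.000000
  k=1: C(6,1)·0.94^1·0.06^5 = 0.000004
  k=2: C(6,2)·0.94^2·0.06^4 = 0.000172
  k=3: C(6,3)·0.94^3·0.06^3 = 0.003588
  k=4: C(6,4)·0.94^4·0.06^2 = 0.042160
P(X ≤ 4) = 0.045925

0.0459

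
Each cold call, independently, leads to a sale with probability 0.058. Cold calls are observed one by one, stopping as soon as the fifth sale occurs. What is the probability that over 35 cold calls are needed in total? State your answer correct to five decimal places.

Needing more than 35 cold calls ⇔ fewer than 5 successes in the first 35. With X ~ Binomial(35, 0.058), P(Y > 35) = P(X ≤ 4).
  k=0: C(35,0)·0.058^0·0.942^35 = 0.1235326
  k=1: C(35,1)·0.058^1·0.942^34 = 0.2662115
  k=2: C(35,2)·0.058^2·0.942^33 = 0.2786460
  k=3: C(35,3)·0.058^3·0.942^32 = 0.1887220
  k=4: C(35,4)·0.058^4·0.942^31 = 0.0929586
P(X ≤ 4) = 0.9500706

0.95007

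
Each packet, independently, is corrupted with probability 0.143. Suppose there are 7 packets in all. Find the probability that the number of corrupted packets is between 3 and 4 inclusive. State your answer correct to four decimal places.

0.0644

X ~ Binomial(7, 0.143); P(3 ≤ X ≤ 4) = Σ C(7,k) p^k (1−p)^(7−k) over k:
  k=3: C(7,3)·0.143^3·0.857^4 = 0.055208
  k=4: C(7,4)·0.143^4·0.857^3 = 0.009212
Total = 0.064420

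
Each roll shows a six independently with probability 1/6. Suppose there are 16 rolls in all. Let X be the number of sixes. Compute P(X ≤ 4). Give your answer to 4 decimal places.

0.8866

X ~ Binomial(16, 0.166667); P(X ≤ 4) = Σ C(16,k) p^k (1−p)^(16−k) over k:
  k=0: C(16,0)·0.166667^0·0.833333^16 = 0.054088
  k=1: C(16,1)·0.166667^1·0.833333^15 = 0.173081
  k=2: C(16,2)·0.166667^2·0.833333^14 = 0.259622
  k=3: C(16,3)·0.166667^3·0.833333^13 = 0.242314
  k=4: C(16,4)·0.166667^4·0.833333^12 = 0.157504
Total = 0.886609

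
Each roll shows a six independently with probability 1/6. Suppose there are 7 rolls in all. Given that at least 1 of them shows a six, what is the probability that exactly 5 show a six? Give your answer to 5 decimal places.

X ~ Binomial(7, 0.166667). Want P(X=5 | X≥1) = P(X=5) / P(X≥1).
P(X=5) = C(7,5)·0.166667^5·0.833333^2 = 0.0018754
P(X≥1) = 1 − 0.2790816 = 0.7209184
Ratio = 0.0018754 / 0.7209184 = 0.0026014

0.00260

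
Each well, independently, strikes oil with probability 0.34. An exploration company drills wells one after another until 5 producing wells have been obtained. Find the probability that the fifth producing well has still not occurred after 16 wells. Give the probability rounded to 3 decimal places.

0.319

Needing more than 16 wells ⇔ fewer than 5 successes in the first 16. With X ~ Binomial(16, 0.34), P(Y > 16) = P(X ≤ 4).
  k=0: C(16,0)·0.34^0·0.66^16 = 0.00130
  k=1: C(16,1)·0.34^1·0.66^15 = 0.01068
  k=2: C(16,2)·0.34^2·0.66^14 = 0.04128
  k=3: C(16,3)·0.34^3·0.66^13 = 0.09924
  k=4: C(16,4)·0.34^4·0.66^12 = 0.16616
P(X ≤ 4) = 0.31866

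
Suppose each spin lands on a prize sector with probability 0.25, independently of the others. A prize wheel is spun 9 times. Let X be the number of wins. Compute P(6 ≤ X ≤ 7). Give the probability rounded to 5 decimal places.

0.00989

X ~ Binomial(9, 0.25); P(6 ≤ X ≤ 7) = Σ C(9,k) p^k (1−p)^(9−k) over k:
  k=6: C(9,6)·0.25^6·0.75^3 = 0.0086517
  k=7: C(9,7)·0.25^7·0.75^2 = 0.0012360
Total = 0.0098877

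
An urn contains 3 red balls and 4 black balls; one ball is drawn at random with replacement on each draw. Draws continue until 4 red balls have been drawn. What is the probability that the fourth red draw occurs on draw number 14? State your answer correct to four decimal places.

Y = trial on which the fourth success occurs; negative binomial, r=4, p=0.428571.
P(Y=14) = C(13,3) · p^4 · (1−p)^10
= 286 · 0.033736 · 0.0037121 = 0.035816

0.0358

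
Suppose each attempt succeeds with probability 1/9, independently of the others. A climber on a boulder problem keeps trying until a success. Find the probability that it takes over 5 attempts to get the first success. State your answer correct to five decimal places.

Y = number of attempts to the first success; geometric, p = 0.111111.
P(Y > 5) = P(first 5 all fail) = (1−p)^5 = 0.5549290

0.55493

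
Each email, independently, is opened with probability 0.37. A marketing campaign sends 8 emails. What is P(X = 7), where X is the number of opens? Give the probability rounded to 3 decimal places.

X ~ Binomial(n=8, p=0.37).
P(X=7) = C(8,7) · p^7 · (1−p)^1
= 8 · 0.00094932 · 0.63 = 0.00478

0.005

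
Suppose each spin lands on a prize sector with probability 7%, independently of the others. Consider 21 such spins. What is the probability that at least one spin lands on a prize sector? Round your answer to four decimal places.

0.7822

P(at least one) = 1 − P(none) = 1 − (1 − 0.07)^21
= 1 − 0.217842 = 0.782158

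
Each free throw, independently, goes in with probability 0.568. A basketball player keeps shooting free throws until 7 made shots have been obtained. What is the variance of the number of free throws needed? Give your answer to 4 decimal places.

Y = total free throws until the seventh success; negative binomial with r=7, p=0.568.
Var(Y) = r(1−p)/p² = 7·0.432 / 0.568² = 9.373140

9.3731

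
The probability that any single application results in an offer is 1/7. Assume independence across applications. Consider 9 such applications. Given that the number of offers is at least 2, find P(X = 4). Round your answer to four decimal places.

X ~ Binomial(9, 0.142857). Want P(X=4 | X≥2) = P(X=4) / P(X≥2).
P(X=4) = C(9,4)·0.142857^4·0.857143^5 = 0.024280
P(X≥2) = 1 − 0.249735 − 0.374602 = 0.375663
Ratio = 0.024280 / 0.375663 = 0.064632

0.0646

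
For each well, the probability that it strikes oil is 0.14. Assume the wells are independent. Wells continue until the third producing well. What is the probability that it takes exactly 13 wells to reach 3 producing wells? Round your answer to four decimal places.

0.0401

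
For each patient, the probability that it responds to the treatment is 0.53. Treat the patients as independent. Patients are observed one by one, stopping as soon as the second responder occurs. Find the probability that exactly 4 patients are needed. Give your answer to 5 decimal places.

0.18615

Y = trial on which the second success occurs; negative binomial, r=2, p=0.53.
P(Y=4) = C(3,1) · p^2 · (1−p)^2
= 3 · 0.2809 · 0.2209 = 0.1861524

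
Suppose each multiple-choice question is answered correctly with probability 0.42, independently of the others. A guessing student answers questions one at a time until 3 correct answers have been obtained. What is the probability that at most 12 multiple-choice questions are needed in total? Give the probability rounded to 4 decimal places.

0.9358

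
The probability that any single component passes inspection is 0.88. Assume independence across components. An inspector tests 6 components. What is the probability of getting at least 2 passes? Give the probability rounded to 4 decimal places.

X ~ Binomial(6, 0.88); P(X ≥ 2) = Σ C(6,k) p^k (1−p)^(6−k) over k:
  k=2: C(6,2)·0.88^2·0.12^4 = 0.002409
  k=3: C(6,3)·0.88^3·0.12^3 = 0.023552
  k=4: C(6,4)·0.88^4·0.12^2 = 0.129534
  k=5: C(6,5)·0.88^5·0.12^1 = 0.379967
  k=6: C(6,6)·0.88^6·0.12^0 = 0.464404
Total = 0.999866

0.9999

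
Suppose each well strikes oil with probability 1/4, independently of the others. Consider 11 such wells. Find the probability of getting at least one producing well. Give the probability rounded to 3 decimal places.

0.958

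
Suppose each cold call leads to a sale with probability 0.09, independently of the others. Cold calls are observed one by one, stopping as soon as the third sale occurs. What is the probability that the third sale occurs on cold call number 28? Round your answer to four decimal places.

0.0242

Y = trial on which the third success occurs; negative binomial, r=3, p=0.09.
P(Y=28) = C(27,2) · p^3 · (1−p)^25
= 351 · 0.000729 · 0.094631 = 0.024214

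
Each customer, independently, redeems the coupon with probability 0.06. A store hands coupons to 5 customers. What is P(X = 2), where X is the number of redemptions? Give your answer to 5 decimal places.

0.02990

X ~ Binomial(n=5, p=0.06).
P(X=2) = C(5,2) · p^2 · (1−p)^3
= 10 · 0.0036 · 0.83058 = 0.0299010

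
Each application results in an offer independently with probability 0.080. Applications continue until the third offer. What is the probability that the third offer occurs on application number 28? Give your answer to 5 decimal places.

Y = trial on which the third success occurs; negative binomial, r=3, p=0.08.
P(Y=28) = C(27,2) · p^3 · (1−p)^25
= 351 · 0.000512 · 0.12436 = 0.0223498

0.02235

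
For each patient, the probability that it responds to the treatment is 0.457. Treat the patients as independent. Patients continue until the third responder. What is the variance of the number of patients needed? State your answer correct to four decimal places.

Y = total patients until the third success; negative binomial with r=3, p=0.457.
Var(Y) = r(1−p)/p² = 3·0.543 / 0.457² = 7.799894

7.7999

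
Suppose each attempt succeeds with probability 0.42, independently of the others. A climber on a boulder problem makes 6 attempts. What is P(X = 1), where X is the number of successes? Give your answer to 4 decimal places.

0.1654

X ~ Binomial(n=6, p=0.42).
P(X=1) = C(6,1) · p^1 · (1−p)^5
= 6 · 0.42 · 0.065636 = 0.165402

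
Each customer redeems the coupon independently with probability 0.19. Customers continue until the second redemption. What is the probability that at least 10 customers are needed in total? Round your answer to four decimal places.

0.4670

Needing more than 9 customers ⇔ fewer than 2 successes in the first 9. With X ~ Binomial(9, 0.19), P(Y > 9) = P(X ≤ 1).
  k=0: C(9,0)·0.19^0·0.81^9 = 0.150095
  k=1: C(9,1)·0.19^1·0.81^8 = 0.316866
P(X ≤ 1) = 0.466961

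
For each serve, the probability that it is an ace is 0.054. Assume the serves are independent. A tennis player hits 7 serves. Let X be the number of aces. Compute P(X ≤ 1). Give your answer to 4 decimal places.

0.9489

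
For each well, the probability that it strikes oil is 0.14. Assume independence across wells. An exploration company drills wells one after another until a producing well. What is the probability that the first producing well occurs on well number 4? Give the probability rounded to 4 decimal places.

0.0890

Geometric (trials to first success), p = 0.14.
P(Y = 4) = (1−p)^3 · p = 0.63606 · 0.14 = 0.089048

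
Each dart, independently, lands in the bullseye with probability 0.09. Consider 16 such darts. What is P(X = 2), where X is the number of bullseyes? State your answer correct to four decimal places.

X ~ Binomial(n=16, p=0.09).
P(X=2) = C(16,2) · p^2 · (1−p)^14
= 120 · 0.0081 · 0.26704 = 0.259565

0.2596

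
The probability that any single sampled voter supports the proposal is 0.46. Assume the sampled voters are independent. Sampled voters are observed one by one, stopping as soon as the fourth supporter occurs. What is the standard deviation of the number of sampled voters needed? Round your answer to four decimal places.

3.1950

Y = total sampled voters until the fourth success; negative binomial with r=4, p=0.46.
SD(Y) = √[r(1−p)/p²] = √(10.207940) = 3.194987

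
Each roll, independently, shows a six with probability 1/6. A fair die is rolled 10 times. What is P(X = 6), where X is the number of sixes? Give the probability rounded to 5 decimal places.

0.00217

X ~ Binomial(n=10, p=0.166667).
P(X=6) = C(10,6) · p^6 · (1−p)^4
= 210 · 2.1433e-05 · 0.48225 = 0.0021706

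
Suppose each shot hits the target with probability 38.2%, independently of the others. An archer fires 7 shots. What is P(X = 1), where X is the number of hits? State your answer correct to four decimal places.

X ~ Binomial(n=7, p=0.382).
P(X=1) = C(7,1) · p^1 · (1−p)^6
= 7 · 0.382 · 0.05571 = 0.148968

0.1490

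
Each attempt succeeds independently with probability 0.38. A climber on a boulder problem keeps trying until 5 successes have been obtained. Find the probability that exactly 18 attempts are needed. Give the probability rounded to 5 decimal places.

0.03772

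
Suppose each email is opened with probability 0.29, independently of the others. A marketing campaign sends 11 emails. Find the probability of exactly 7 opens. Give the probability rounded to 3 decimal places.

X ~ Binomial(n=11, p=0.29).
P(X=7) = C(11,7) · p^7 · (1−p)^4
= 330 · 0.0001725 · 0.25412 = 0.01447

0.014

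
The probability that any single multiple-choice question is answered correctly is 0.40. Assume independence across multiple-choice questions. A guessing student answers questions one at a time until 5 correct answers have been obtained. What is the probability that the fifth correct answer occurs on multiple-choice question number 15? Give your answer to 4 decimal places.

Y = trial on which the fifth success occurs; negative binomial, r=5, p=0.40.
P(Y=15) = C(14,4) · p^5 · (1−p)^10
= 1001 · 0.01024 · 0.0060466 = 0.061979

0.0620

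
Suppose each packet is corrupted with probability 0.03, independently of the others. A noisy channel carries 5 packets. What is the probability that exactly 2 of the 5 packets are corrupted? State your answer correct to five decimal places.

X ~ Binomial(n=5, p=0.03).
P(X=2) = C(5,2) · p^2 · (1−p)^3
= 10 · 0.0009 · 0.91267 = 0.0082141

0.00821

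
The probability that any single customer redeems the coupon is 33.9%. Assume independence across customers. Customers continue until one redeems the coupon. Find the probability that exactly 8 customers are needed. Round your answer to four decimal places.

Geometric (trials to first success), p = 0.339.
P(Y = 8) = (1−p)^7 · p = 0.055133 · 0.339 = 0.018690

0.0187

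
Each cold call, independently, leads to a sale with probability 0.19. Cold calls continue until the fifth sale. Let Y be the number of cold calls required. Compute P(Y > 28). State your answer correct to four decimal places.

Needing more than 28 cold calls ⇔ fewer than 5 successes in the first 28. With X ~ Binomial(28, 0.19), P(Y > 28) = P(X ≤ 4).
  k=0: C(28,0)·0.19^0·0.81^28 = 0.002739
  k=1: C(28,1)·0.19^1·0.81^27 = 0.017989
  k=2: C(28,2)·0.19^2·0.81^26 = 0.056965
  k=3: C(28,3)·0.19^3·0.81^25 = 0.115806
  k=4: C(28,4)·0.19^4·0.81^24 = 0.169777
P(X ≤ 4) = 0.363276

0.3633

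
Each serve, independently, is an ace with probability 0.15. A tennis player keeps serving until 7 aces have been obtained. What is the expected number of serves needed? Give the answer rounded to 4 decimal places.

46.6667

Y = total serves until the seventh success; negative binomial with r=7, p=0.15.
E[Y] = r / p = 7 / 0.15 = 46.666667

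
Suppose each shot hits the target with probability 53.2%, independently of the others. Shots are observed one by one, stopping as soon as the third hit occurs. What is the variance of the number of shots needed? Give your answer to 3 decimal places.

Y = total shots until the third success; negative binomial with r=3, p=0.532.
Var(Y) = r(1−p)/p² = 3·0.468 / 0.532² = 4.96071

4.961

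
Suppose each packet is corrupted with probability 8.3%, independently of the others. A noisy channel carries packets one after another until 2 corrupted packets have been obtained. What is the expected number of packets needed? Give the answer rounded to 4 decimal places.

Y = total packets until the second success; negative binomial with r=2, p=0.083.
E[Y] = r / p = 2 / 0.083 = 24.096386

24.0964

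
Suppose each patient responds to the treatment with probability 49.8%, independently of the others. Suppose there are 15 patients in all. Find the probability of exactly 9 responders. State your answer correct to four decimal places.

X ~ Binomial(n=15, p=0.498).
P(X=9) = C(15,9) · p^9 · (1−p)^6
= 5005 · 0.0018839 · 0.016004 = 0.150900

0.1509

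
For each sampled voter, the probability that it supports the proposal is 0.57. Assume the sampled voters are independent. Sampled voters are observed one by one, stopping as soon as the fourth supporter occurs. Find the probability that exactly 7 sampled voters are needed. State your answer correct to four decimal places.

0.1679

Y = trial on which the fourth success occurs; negative binomial, r=4, p=0.57.
P(Y=7) = C(6,3) · p^4 · (1−p)^3
= 20 · 0.10556 · 0.079507 = 0.167855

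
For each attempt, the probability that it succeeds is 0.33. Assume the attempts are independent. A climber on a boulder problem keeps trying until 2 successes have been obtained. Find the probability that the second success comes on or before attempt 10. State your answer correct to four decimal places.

Finishing within 10 attempts ⇔ at least 2 successes in the first 10. With X ~ Binomial(10, 0.33), P(Y ≤ 10) = 1 − P(X ≤ 1).
  k=0: C(10,0)·0.33^0·0.67^10 = 0.018228
  k=1: C(10,1)·0.33^1·0.67^9 = 0.089782
1 − 0.108010 = 0.891990

0.8920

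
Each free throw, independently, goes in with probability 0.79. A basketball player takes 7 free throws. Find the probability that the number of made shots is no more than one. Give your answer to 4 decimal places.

0.0005

X ~ Binomial(7, 0.79); P(X ≤ 1) = Σ C(7,k) p^k (1−p)^(7−k) over k:
  k=0: C(7,0)·0.79^0·0.21^7 = 0.000018
  k=1: C(7,1)·0.79^1·0.21^6 = 0.000474
Total = 0.000492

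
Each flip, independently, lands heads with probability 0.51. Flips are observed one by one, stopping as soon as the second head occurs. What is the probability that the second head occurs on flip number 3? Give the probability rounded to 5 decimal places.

0.25490

Y = trial on which the second success occurs; negative binomial, r=2, p=0.51.
P(Y=3) = C(2,1) · p^2 · (1−p)^1
= 2 · 0.2601 · 0.49 = 0.2548980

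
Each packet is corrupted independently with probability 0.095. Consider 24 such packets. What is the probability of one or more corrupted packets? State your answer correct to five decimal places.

P(at least one) = 1 − P(none) = 1 − (1 − 0.095)^24
= 1 − 0.0911100 = 0.9088900

0.90889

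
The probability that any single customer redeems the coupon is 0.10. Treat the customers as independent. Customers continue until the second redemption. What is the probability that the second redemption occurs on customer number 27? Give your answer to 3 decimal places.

0.019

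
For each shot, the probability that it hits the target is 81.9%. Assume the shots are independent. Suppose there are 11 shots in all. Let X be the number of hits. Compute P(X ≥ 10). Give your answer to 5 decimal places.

X ~ Binomial(11, 0.819); P(X ≥ 10) = Σ C(11,k) p^k (1−p)^(11−k) over k:
  k=10: C(11,10)·0.819^10·0.181^1 = 0.2703400
  k=11: C(11,11)·0.819^11·0.181^0 = 0.1112046
Total = 0.3815446

0.38154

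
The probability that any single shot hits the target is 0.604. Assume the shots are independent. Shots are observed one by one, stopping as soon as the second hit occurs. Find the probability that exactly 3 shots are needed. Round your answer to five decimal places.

0.28893

Y = trial on which the second success occurs; negative binomial, r=2, p=0.604.
P(Y=3) = C(2,1) · p^2 · (1−p)^1
= 2 · 0.36482 · 0.396 = 0.2889343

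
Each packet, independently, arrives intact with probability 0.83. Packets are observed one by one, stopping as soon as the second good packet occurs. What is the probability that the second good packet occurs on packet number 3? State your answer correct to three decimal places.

0.234

Y = trial on which the second success occurs; negative binomial, r=2, p=0.83.
P(Y=3) = C(2,1) · p^2 · (1−p)^1
= 2 · 0.6889 · 0.17 = 0.23423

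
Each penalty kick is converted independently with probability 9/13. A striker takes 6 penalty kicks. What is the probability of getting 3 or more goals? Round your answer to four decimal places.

0.9233

X ~ Binomial(6, 0.692308); P(X ≥ 3) = Σ C(6,k) p^k (1−p)^(6−k) over k:
  k=3: C(6,3)·0.692308^3·0.307692^3 = 0.193320
  k=4: C(6,4)·0.692308^4·0.307692^2 = 0.326228
  k=5: C(6,5)·0.692308^5·0.307692^1 = 0.293605
  k=6: C(6,6)·0.692308^6·0.307692^0 = 0.110102
Total = 0.923255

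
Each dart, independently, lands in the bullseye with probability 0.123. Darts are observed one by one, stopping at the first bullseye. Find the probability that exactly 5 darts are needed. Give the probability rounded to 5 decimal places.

0.07276

Geometric (trials to first success), p = 0.123.
P(Y = 5) = (1−p)^4 · p = 0.59156 · 0.123 = 0.0727618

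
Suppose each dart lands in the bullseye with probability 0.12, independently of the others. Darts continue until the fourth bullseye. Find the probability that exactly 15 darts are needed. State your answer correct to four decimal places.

Y = trial on which the fourth success occurs; negative binomial, r=4, p=0.12.
P(Y=15) = C(14,3) · p^4 · (1−p)^11
= 364 · 0.00020736 · 0.24508 = 0.018498

0.0185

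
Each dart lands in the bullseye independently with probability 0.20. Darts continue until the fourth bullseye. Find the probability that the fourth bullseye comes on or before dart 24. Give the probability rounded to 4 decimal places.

0.7361

Finishing within 24 darts ⇔ at least 4 successes in the first 24. With X ~ Binomial(24, 0.20), P(Y ≤ 24) = 1 − P(X ≤ 3).
  k=0: C(24,0)·0.20^0·0.80^24 = 0.004722
  k=1: C(24,1)·0.20^1·0.80^23 = 0.028334
  k=2: C(24,2)·0.20^2·0.80^22 = 0.081461
  k=3: C(24,3)·0.20^3·0.80^21 = 0.149345
1 − 0.263862 = 0.736138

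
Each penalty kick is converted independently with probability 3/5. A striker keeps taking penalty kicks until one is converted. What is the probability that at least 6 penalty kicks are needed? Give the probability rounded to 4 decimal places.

0.0102

Y = number of penalty kicks to the first success; geometric, p = 0.60.
P(Y > 5) = P(first 5 all fail) = (1−p)^5 = 0.010240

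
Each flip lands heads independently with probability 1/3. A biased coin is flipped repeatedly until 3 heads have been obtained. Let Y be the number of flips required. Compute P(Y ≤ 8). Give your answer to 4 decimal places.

0.5318

Finishing within 8 flips ⇔ at least 3 successes in the first 8. With X ~ Binomial(8, 0.333333), P(Y ≤ 8) = 1 − P(X ≤ 2).
  k=0: C(8,0)·0.333333^0·0.666667^8 = 0.039018
  k=1: C(8,1)·0.333333^1·0.666667^7 = 0.156074
  k=2: C(8,2)·0.333333^2·0.666667^6 = 0.273129
1 − 0.468221 = 0.531779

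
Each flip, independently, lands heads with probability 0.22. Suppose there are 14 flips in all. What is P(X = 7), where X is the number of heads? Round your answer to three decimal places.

X ~ Binomial(n=14, p=0.22).
P(X=7) = C(14,7) · p^7 · (1−p)^7
= 3432 · 2.4944e-05 · 0.17566 = 0.01504

0.015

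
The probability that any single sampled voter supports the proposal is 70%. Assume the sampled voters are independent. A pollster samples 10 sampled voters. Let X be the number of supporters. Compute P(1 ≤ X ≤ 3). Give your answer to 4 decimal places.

0.0106

X ~ Binomial(10, 0.70); P(1 ≤ X ≤ 3) = Σ C(10,k) p^k (1−p)^(10−k) over k:
  k=1: C(10,1)·0.70^1·0.30^9 = 0.000138
  k=2: C(10,2)·0.70^2·0.30^8 = 0.001447
  k=3: C(10,3)·0.70^3·0.30^7 = 0.009002
Total = 0.010586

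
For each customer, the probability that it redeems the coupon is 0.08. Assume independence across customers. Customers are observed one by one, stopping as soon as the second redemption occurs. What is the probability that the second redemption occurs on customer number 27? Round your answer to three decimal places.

Y = trial on which the second success occurs; negative binomial, r=2, p=0.08.
P(Y=27) = C(26,1) · p^2 · (1−p)^25
= 26 · 0.0064 · 0.12436 = 0.02069

0.021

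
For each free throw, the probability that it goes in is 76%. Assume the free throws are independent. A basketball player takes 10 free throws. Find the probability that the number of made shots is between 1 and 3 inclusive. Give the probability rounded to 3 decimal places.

0.003

X ~ Binomial(10, 0.76); P(1 ≤ X ≤ 3) = Σ C(10,k) p^k (1−p)^(10−k) over k:
  k=1: C(10,1)·0.76^1·0.24^9 = 0.00002
  k=2: C(10,2)·0.76^2·0.24^8 = 0.00029
  k=3: C(10,3)·0.76^3·0.24^7 = 0.00242
Total = 0.00272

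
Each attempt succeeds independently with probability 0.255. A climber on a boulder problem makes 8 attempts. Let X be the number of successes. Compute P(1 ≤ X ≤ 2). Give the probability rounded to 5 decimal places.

0.57115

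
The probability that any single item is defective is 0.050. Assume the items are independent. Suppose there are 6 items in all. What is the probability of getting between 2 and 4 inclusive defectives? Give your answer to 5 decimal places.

0.03277

X ~ Binomial(6, 0.05); P(2 ≤ X ≤ 4) = Σ C(6,k) p^k (1−p)^(6−k) over k:
  k=2: C(6,2)·0.05^2·0.95^4 = 0.0305440
  k=3: C(6,3)·0.05^3·0.95^3 = 0.0021434
  k=4: C(6,4)·0.05^4·0.95^2 = 0.0000846
Total = 0.0327720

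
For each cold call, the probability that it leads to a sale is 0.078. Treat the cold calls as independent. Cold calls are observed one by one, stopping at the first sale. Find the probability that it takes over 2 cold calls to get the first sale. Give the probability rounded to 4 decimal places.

0.8501

Y = number of cold calls to the first success; geometric, p = 0.078.
P(Y > 2) = P(first 2 all fail) = (1−p)^2 = 0.850084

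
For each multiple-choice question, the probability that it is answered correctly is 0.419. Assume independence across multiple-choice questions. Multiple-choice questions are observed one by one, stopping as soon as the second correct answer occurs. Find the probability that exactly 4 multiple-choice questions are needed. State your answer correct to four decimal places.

0.1778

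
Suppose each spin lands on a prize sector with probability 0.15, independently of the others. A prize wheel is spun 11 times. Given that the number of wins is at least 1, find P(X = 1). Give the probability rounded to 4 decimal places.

0.3901

X ~ Binomial(11, 0.15). Want P(X=1 | X≥1) = P(X=1) / P(X≥1).
P(X=1) = C(11,1)·0.15^1·0.85^10 = 0.324843
P(X≥1) = 1 − 0.167343 = 0.832657
Ratio = 0.324843 / 0.832657 = 0.390128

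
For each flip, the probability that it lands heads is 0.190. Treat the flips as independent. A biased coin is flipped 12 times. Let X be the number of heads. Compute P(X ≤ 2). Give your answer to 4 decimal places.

0.5940

X ~ Binomial(12, 0.19); P(X ≤ 2) = Σ C(12,k) p^k (1−p)^(12−k) over k:
  k=0: C(12,0)·0.19^0·0.81^12 = 0.079766
  k=1: C(12,1)·0.19^1·0.81^11 = 0.224528
  k=2: C(12,2)·0.19^2·0.81^10 = 0.289669
Total = 0.593963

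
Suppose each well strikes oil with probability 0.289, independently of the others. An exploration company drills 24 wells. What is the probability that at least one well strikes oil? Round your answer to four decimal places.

0.9997

P(at least one) = 1 − P(none) = 1 − (1 − 0.289)^24
= 1 − 0.000279 = 0.999721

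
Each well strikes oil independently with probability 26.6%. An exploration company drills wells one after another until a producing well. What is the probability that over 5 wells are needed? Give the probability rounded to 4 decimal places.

0.2130

Y = number of wells to the first success; geometric, p = 0.266.
P(Y > 5) = P(first 5 all fail) = (1−p)^5 = 0.213049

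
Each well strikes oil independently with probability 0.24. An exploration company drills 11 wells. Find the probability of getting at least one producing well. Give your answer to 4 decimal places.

P(at least one) = 1 − P(none) = 1 − (1 − 0.24)^11
= 1 − 0.048860 = 0.951140

0.9511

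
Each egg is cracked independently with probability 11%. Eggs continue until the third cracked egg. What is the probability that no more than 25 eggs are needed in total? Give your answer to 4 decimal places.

0.5291

Finishing within 25 eggs ⇔ at least 3 successes in the first 25. With X ~ Binomial(25, 0.11), P(Y ≤ 25) = 1 − P(X ≤ 2).
  k=0: C(25,0)·0.11^0·0.89^25 = 0.054294
  k=1: C(25,1)·0.11^1·0.89^24 = 0.167762
  k=2: C(25,2)·0.11^2·0.89^23 = 0.248815
1 − 0.470871 = 0.529129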